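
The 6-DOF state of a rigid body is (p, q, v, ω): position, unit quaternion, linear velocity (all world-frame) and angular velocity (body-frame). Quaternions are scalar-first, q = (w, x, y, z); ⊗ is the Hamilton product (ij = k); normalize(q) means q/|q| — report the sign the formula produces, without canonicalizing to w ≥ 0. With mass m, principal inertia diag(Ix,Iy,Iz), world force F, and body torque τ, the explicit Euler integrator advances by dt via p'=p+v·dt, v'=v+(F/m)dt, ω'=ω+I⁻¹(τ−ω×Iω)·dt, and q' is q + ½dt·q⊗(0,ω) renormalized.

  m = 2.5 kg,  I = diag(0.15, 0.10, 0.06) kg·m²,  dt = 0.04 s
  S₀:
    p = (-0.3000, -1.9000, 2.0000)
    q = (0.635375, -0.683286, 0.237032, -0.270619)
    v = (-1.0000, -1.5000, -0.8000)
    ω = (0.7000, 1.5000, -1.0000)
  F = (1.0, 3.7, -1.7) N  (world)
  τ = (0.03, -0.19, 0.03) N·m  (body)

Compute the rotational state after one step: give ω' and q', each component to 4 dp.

ω×(Iω) gyroscopic = (0.0600, -0.0630, -0.0525)
α = I⁻¹(τ − ω×Iω) = (-0.2000, -1.2700, 1.3750)
new body rate ω' = (0.6920, 1.4492, -0.9450)
q⊗(0,ω) = (-0.1478668, 0.6136590, 0.0803432, -1.8262264)
q + ½dt·q⊗(0,ω), renormalized = (0.6319, -0.6705, 0.2385, -0.3069)

ω' = (0.6920, 1.4492, -0.9450)
q' = (0.6319, -0.6705, 0.2385, -0.3069)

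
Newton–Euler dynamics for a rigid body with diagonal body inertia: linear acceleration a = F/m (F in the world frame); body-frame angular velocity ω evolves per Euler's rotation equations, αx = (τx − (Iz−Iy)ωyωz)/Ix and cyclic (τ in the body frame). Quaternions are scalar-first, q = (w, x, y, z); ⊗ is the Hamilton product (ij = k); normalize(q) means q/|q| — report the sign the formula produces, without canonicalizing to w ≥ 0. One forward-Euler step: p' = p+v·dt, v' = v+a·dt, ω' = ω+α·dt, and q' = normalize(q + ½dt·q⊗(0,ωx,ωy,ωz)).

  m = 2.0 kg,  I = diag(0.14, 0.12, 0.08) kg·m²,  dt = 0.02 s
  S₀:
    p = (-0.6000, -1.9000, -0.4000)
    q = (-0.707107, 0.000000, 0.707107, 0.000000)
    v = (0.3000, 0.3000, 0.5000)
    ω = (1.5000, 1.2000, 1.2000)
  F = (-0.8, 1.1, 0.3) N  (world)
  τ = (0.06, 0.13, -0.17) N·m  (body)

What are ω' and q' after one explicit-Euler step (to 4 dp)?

gyro term ω×Iω = (-0.0576, 0.1080, -0.0360)
angular accel α = (0.8400, 0.1833, -1.6750)
new body rate ω' = (1.5168, 1.2037, 1.1665)
q⊗(0,ω) = (-0.8485284, -0.2121321, -0.8485284, -1.9091889)
q + ½dt·q⊗(0,ω), renormalized = (-0.7154, -0.0021, 0.6984, -0.0191)

ω' = (1.5168, 1.2037, 1.1665)
q' = (-0.7154, -0.0021, 0.6984, -0.0191)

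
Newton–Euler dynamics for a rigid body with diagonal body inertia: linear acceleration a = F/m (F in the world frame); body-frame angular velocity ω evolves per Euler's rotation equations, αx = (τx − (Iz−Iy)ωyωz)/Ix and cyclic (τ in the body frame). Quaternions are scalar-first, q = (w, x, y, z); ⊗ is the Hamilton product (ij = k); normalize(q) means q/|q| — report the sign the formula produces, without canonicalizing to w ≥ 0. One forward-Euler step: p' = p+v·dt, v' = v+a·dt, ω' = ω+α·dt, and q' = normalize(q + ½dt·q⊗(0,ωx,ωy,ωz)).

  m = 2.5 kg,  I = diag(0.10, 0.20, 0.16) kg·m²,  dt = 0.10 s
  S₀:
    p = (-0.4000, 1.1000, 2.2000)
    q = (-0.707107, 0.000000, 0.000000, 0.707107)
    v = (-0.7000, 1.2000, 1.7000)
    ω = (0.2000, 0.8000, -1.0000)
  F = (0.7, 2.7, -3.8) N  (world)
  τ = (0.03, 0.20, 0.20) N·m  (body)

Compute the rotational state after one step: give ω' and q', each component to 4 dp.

ω' = (0.1980, 0.8940, -0.8850)
q' = (-0.6703, -0.0353, -0.0212, 0.7409)

ω×(Iω) gyroscopic = (0.0320, 0.0120, 0.0160)
(τ − ω×Iω)/I = (-0.0200, 0.9400, 1.1500)
ω' = ω + α·dt = (0.1980, 0.8940, -0.8850)
q⊗(0,ω) = (0.7071070, -0.7071070, -0.4242642, 0.7071070)
q + ½dt·q⊗(0,ω), renormalized = (-0.6703, -0.0353, -0.0212, 0.7409)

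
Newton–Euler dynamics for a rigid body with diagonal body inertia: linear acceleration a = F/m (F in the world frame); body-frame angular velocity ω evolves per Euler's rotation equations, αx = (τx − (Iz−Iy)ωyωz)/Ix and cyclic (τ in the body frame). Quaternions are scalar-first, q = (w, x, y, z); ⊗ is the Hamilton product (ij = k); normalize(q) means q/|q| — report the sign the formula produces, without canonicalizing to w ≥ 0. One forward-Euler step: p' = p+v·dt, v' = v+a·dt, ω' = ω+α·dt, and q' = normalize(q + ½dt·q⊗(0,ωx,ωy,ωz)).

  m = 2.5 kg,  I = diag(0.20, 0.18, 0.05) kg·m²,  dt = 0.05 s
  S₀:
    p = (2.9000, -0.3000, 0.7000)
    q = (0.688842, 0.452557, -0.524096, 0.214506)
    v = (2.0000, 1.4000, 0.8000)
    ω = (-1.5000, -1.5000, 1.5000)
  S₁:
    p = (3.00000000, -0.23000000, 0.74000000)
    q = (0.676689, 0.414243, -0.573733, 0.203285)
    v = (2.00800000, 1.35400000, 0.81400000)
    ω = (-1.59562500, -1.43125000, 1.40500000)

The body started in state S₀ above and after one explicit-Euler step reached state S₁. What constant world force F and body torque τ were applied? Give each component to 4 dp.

F = (0.4000, -2.3000, 0.7000)
τ = (-0.0900, -0.0900, -0.1400)

velocity change Δv = (0.00800000, -0.04600000, 0.01400000)
F = m·Δv/dt = (0.4000, -2.3000, 0.7000)
Δω = ω₁−ω₀ = (-0.09562500, 0.06875000, -0.09500000)
I·α + gyro = (-0.0900, -0.0900, -0.1400)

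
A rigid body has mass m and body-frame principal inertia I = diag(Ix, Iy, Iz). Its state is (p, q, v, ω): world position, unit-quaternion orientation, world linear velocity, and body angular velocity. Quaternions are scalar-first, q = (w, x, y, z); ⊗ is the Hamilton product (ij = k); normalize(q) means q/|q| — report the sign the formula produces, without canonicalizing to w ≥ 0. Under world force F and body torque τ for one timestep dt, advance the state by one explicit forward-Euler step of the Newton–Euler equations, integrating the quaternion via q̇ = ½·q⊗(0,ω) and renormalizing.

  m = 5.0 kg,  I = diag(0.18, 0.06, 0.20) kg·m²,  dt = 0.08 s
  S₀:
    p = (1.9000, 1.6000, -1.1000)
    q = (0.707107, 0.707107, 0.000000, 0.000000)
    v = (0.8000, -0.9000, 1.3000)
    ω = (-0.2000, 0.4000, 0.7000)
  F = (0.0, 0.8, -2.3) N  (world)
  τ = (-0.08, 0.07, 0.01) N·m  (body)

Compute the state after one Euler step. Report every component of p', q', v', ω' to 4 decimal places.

p' = p + v·dt = (1.9640, 1.5280, -0.9960)
v + (F/m)dt = (0.8000, -0.8872, 1.2632)
gyro term ω×Iω = (0.0392, 0.0028, 0.0096)
α = I⁻¹(τ − ω×Iω) = (-0.6622, 1.1200, 0.0020)
new body rate ω' = (-0.2530, 0.4896, 0.7002)
Hamilton product q⊗(0,ω) = (0.1414214, -0.1414214, -0.2121321, 0.7778177)
q + ½dt·q⊗(0,ω), renormalized = (0.7124, 0.7011, -0.0085, 0.0311)

p' = (1.9640, 1.5280, -0.9960)
q' = (0.7124, 0.7011, -0.0085, 0.0311)
v' = (0.8000, -0.8872, 1.2632)
ω' = (-0.2530, 0.4896, 0.7002)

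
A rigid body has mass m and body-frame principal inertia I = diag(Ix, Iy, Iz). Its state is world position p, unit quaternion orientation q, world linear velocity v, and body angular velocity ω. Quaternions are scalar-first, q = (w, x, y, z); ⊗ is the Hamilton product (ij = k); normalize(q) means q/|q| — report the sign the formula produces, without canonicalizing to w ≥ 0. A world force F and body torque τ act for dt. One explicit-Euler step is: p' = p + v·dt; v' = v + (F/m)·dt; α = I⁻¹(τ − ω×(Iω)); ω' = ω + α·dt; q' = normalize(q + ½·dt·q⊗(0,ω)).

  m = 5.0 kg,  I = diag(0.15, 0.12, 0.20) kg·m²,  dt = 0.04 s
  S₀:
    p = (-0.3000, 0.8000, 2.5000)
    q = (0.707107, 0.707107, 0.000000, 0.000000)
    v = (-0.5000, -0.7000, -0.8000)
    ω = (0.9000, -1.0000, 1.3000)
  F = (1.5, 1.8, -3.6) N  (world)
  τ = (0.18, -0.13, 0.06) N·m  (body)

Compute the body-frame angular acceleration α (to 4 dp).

ω×(Iω) gyroscopic = (-0.1040, -0.0585, 0.0270)
α = I⁻¹(τ − ω×Iω) = (1.8933, -0.5958, 0.1650)

α = (1.8933, -0.5958, 0.1650)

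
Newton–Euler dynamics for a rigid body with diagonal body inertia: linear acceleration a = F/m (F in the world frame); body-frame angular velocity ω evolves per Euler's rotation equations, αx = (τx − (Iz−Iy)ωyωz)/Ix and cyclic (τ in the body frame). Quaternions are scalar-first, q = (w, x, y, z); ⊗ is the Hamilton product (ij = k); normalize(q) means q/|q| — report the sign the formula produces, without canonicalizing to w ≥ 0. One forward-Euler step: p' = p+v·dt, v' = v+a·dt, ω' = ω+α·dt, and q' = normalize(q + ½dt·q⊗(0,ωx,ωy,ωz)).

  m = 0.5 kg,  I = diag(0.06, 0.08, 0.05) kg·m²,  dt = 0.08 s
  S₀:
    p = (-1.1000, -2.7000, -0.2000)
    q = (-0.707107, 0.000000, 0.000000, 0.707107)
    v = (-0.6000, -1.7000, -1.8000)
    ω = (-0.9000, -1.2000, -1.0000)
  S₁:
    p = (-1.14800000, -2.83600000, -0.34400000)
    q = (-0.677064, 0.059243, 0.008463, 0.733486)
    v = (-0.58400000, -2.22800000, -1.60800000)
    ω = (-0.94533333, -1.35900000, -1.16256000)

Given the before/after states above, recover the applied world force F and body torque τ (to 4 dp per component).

rate change Δω = (-0.04533333, -0.15900000, -0.16256000)
ω₀×(Iω₀) = (-0.0360, 0.0090, 0.0216)
applied torque τ = (-0.0700, -0.1500, -0.0800)
velocity change Δv = (0.01600000, -0.52800000, 0.19200000)
applied force F = (0.1000, -3.3000, 1.2000)

F = (0.1000, -3.3000, 1.2000)
τ = (-0.0700, -0.1500, -0.0800)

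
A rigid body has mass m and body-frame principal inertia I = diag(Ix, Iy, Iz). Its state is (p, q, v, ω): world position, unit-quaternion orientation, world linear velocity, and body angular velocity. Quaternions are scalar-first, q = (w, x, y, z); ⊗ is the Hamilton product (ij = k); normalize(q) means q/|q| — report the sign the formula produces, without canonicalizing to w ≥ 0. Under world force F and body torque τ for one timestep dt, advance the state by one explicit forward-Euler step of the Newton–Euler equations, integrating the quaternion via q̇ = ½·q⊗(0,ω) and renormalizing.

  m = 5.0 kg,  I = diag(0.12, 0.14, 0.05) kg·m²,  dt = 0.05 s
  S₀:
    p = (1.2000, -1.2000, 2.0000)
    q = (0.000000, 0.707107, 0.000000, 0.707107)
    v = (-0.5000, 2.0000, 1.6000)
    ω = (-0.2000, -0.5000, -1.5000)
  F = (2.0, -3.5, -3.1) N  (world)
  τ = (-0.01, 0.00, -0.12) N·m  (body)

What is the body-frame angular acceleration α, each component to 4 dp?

α = (0.4792, -0.1500, -2.4400)

gyro term ω×Iω = (-0.0675, 0.0210, 0.0020)
angular accel α = (0.4792, -0.1500, -2.4400)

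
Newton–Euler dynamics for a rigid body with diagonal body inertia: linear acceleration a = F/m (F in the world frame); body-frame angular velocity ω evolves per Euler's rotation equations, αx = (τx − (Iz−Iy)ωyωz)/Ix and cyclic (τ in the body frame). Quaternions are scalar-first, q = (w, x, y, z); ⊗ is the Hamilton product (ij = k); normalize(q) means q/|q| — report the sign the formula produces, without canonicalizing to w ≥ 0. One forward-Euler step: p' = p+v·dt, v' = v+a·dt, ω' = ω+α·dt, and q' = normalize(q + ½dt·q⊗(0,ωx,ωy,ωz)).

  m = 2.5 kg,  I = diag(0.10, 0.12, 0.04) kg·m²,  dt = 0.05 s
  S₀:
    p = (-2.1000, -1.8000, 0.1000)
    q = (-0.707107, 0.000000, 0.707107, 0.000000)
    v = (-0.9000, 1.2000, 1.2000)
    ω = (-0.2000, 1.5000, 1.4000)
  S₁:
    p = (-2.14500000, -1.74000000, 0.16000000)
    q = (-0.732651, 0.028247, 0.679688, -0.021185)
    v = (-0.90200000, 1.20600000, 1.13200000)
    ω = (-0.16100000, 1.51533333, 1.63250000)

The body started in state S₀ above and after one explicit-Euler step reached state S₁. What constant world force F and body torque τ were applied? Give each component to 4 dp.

F = (-0.1000, 0.3000, -3.4000)
τ = (-0.0900, 0.0200, 0.1800)

Δv = v₁−v₀ = (-0.00200000, 0.00600000, -0.06800000)
m·(v₁−v₀)/dt = (-0.1000, 0.3000, -3.4000)
ω₁ − ω₀ = (0.03900000, 0.01533333, 0.23250000)
ω₀×(Iω₀) = (-0.1680, -0.0168, -0.0060)
I·α + gyro = (-0.0900, 0.0200, 0.1800)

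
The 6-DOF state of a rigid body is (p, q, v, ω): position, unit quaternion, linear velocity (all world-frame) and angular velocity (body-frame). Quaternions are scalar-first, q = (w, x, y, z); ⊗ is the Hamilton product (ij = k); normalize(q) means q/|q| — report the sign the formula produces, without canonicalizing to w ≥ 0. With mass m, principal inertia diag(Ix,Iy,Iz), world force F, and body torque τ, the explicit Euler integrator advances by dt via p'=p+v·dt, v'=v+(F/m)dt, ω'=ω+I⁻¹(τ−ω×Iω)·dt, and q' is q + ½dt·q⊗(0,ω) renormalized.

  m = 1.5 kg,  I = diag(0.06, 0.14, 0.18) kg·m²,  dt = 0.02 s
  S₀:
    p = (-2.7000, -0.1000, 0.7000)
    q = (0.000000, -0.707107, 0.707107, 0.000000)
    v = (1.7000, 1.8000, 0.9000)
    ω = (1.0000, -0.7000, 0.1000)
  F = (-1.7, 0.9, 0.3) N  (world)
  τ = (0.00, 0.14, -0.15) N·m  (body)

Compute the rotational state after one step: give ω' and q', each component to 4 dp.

ω×(Iω) gyroscopic = (-0.0028, -0.0120, -0.0560)
α = I⁻¹(τ − ω×Iω) = (0.0467, 1.0857, -0.5222)
ω + α·dt = (1.0009, -0.6783, 0.0896)
2q̇ = q⊗(0,ω) = (1.2020819, 0.0707107, 0.0707107, -0.2121321)
updated quaternion q' = (0.0120, -0.7063, 0.7078, -0.0021)

ω' = (1.0009, -0.6783, 0.0896)
q' = (0.0120, -0.7063, 0.7078, -0.0021)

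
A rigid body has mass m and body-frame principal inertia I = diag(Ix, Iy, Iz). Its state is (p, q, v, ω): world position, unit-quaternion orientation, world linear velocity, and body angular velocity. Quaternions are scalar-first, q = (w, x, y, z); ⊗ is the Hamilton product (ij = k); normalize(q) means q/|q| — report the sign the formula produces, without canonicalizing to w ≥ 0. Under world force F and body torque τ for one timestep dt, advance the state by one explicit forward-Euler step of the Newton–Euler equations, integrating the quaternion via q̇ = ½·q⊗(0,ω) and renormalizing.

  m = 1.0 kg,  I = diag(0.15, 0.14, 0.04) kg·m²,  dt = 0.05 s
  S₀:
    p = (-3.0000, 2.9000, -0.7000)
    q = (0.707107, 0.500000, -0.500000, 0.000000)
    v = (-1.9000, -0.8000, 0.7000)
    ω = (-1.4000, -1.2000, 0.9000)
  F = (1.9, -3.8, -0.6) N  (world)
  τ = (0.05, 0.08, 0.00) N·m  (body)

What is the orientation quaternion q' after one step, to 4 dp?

2q̇ = q⊗(0,ω) = (0.1000000, -1.4399498, -1.2985284, -0.6636037)
updated quaternion q' = (0.7087, 0.4634, -0.5318, -0.0166)

q' = (0.7087, 0.4634, -0.5318, -0.0166)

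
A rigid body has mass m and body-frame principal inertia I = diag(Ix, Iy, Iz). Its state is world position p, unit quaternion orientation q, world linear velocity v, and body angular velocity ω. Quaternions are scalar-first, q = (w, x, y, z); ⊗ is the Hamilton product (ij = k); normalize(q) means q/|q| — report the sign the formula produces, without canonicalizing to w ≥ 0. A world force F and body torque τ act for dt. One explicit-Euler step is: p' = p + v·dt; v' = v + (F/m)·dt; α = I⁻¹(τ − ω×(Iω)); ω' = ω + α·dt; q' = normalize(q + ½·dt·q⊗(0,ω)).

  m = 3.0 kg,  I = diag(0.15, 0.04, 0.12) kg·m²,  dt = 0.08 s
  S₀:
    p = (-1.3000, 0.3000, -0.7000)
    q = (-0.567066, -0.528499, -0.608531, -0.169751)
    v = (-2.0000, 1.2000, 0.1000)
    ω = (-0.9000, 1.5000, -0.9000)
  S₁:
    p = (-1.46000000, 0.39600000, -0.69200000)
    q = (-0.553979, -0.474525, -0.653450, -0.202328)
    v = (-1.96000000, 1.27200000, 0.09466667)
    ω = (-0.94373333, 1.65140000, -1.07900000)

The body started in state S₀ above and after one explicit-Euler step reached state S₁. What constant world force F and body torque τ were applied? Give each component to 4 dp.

v₁ − v₀ = (0.04000000, 0.07200000, -0.00533333)
F = m·Δv/dt = (1.5000, 2.7000, -0.2000)
ω₁ − ω₀ = (-0.04373333, 0.15140000, -0.17900000)
precession coupling = (-0.1080, 0.0243, 0.1485)
I·α + gyro = (-0.1900, 0.1000, -0.1200)

F = (1.5000, 2.7000, -0.2000)
τ = (-0.1900, 0.1000, -0.1200)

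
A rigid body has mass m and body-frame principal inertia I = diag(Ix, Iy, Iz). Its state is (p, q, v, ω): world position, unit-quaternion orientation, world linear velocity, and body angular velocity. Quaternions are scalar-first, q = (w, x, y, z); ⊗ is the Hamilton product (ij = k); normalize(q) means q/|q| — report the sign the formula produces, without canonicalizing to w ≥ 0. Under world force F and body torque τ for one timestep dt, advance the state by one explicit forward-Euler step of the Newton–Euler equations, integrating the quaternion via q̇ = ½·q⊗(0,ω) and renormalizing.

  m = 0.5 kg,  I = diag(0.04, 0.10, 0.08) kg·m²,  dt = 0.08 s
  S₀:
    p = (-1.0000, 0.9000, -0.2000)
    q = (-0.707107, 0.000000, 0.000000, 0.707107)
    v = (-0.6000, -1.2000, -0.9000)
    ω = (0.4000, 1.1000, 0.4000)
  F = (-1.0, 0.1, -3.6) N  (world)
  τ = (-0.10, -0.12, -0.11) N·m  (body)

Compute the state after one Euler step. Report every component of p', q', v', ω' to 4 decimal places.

angular accel α = (-2.2800, -1.1360, -1.7050)
ω' = ω + α·dt = (0.2176, 1.0091, 0.2636)
q⊗(0,ω) = (-0.2828428, -1.0606605, -0.4949749, -0.2828428)
q + ½dt·q⊗(0,ω), renormalized = (-0.7175, -0.0424, -0.0198, 0.6949)
new position p' = (-1.0480, 0.8040, -0.2720)
v' = v + a·dt = (-0.7600, -1.1840, -1.4760)

p' = (-1.0480, 0.8040, -0.2720)
q' = (-0.7175, -0.0424, -0.0198, 0.6949)
v' = (-0.7600, -1.1840, -1.4760)
ω' = (0.2176, 1.0091, 0.2636)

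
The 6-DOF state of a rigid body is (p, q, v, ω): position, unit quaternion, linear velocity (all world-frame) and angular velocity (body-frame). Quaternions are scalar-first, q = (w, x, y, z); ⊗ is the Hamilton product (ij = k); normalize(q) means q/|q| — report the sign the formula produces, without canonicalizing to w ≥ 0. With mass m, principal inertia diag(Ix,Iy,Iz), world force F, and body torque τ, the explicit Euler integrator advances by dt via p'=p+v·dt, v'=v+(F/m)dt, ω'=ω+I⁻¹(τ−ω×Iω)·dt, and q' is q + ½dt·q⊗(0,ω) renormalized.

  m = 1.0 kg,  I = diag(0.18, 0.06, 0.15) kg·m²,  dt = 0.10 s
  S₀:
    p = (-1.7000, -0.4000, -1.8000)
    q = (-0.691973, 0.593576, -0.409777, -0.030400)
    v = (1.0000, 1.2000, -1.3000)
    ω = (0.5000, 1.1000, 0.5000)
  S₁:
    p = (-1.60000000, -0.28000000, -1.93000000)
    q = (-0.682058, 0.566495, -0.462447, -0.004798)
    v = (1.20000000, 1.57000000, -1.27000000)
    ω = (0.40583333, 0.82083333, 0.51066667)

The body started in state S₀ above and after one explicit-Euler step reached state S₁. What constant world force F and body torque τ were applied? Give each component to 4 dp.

F = (2.0000, 3.7000, 0.3000)
τ = (-0.1200, -0.1600, -0.0500)

rate change Δω = (-0.09416667, -0.27916667, 0.01066667)
precession coupling = (0.0495, 0.0075, -0.0660)
τ = I·(Δω/dt) + ω₀×(Iω₀) = (-0.1200, -0.1600, -0.0500)
Δv = v₁−v₀ = (0.20000000, 0.37000000, 0.03000000)
F = m·Δv/dt = (2.0000, 3.7000, 0.3000)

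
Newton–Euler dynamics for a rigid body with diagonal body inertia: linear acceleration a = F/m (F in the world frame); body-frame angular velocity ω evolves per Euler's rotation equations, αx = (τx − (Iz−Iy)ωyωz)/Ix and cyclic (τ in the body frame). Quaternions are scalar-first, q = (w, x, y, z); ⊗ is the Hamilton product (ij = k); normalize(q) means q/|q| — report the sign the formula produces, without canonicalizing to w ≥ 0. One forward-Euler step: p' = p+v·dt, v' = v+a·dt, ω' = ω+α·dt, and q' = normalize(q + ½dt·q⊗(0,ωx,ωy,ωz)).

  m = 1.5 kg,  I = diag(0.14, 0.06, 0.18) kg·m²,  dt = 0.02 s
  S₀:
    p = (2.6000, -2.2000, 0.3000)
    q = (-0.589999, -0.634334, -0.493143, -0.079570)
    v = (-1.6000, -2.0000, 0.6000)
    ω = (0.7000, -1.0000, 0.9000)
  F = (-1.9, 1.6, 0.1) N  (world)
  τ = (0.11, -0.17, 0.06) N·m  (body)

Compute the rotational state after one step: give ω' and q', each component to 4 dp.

ω' = (0.7311, -1.0483, 0.9004)
q' = (-0.5897, -0.6436, -0.4820, -0.0751)

gyro term ω×Iω = (-0.1080, -0.0252, 0.0560)
angular accel α = (1.5571, -2.4133, 0.0222)
ω + α·dt = (0.7311, -1.0483, 0.9004)
q⊗(0,ω) = (0.0225038, -0.9363980, 1.1052006, 0.4485350)
q' = normalize(q + ½dt·q⊗(0,ω)) = (-0.5897, -0.6436, -0.4820, -0.0751)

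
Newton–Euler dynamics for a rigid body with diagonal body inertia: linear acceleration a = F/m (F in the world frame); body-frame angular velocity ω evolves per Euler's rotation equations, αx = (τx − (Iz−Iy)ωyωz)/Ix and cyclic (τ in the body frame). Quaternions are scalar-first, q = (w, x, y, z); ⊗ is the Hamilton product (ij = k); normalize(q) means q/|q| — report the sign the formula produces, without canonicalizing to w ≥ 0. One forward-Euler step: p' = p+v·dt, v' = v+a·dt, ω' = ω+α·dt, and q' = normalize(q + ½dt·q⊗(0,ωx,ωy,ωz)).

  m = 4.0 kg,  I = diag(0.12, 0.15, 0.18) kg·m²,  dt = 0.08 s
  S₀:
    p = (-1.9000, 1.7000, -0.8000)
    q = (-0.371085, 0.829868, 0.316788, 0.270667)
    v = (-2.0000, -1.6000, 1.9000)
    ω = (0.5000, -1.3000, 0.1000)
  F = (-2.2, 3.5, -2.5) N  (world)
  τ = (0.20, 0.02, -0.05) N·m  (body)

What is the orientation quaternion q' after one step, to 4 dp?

q' = (-0.3717, 0.8365, 0.3377, 0.2194)

q⊗(0,ω) = (-0.0301763, 0.1980034, 0.5347572, -1.2743309)
q' = normalize(q + ½dt·q⊗(0,ω)) = (-0.3717, 0.8365, 0.3377, 0.2194)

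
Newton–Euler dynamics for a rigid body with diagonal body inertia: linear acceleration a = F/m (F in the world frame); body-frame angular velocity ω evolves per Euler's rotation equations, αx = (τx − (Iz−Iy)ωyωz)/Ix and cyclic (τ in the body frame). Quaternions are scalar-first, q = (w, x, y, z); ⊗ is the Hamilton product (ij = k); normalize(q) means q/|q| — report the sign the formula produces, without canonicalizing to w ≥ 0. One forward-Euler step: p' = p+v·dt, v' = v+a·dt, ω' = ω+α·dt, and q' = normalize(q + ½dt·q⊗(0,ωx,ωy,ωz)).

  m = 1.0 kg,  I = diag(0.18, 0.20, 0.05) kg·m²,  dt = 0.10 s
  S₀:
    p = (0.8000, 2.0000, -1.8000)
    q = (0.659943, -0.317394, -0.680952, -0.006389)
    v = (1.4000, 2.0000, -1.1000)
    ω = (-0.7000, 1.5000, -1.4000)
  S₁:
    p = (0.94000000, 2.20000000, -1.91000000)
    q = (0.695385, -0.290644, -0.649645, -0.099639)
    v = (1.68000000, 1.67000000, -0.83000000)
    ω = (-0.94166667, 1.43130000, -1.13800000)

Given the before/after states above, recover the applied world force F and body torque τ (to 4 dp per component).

F = (2.8000, -3.3000, 2.7000)
τ = (-0.1200, -0.0100, 0.1100)

Δv = v₁−v₀ = (0.28000000, -0.33000000, 0.27000000)
m·(v₁−v₀)/dt = (2.8000, -3.3000, 2.7000)
ω₁ − ω₀ = (-0.24166667, -0.06870000, 0.26200000)
ω₀×(Iω₀) = (0.3150, 0.1274, -0.0210)
I·α + gyro = (-0.1200, -0.0100, 0.1100)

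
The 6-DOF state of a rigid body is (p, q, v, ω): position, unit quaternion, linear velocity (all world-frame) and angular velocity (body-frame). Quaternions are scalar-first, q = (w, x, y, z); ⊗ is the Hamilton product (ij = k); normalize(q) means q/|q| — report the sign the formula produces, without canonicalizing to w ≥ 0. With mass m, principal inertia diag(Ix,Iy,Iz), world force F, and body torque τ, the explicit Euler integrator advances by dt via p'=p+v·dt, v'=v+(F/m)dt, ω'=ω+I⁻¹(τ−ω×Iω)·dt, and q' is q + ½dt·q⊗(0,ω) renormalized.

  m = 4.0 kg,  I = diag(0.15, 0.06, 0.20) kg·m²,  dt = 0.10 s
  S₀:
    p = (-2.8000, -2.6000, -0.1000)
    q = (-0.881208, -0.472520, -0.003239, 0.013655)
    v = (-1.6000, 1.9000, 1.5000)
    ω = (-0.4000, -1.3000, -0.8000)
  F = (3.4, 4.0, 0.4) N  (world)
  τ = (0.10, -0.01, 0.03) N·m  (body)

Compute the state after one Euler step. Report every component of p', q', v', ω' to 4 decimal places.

p' = (-2.9600, -2.4100, 0.0500)
q' = (-0.8876, -0.4525, 0.0348, 0.0793)
v' = (-1.5150, 2.0000, 1.5100)
ω' = (-0.4304, -1.2900, -0.7616)

gyro term ω×Iω = (0.1456, -0.0160, -0.0468)
angular accel α = (-0.3040, 0.1000, 0.3840)
ω + α·dt = (-0.4304, -1.2900, -0.7616)
2q̇ = q⊗(0,ω) = (-0.1822947, 0.3728259, 0.7620924, 1.3179468)
updated quaternion q' = (-0.8876, -0.4525, 0.0348, 0.0793)
a = (0.8500, 1.0000, 0.1000)
p + v·dt = (-2.9600, -2.4100, 0.0500)
new velocity v' = (-1.5150, 2.0000, 1.5100)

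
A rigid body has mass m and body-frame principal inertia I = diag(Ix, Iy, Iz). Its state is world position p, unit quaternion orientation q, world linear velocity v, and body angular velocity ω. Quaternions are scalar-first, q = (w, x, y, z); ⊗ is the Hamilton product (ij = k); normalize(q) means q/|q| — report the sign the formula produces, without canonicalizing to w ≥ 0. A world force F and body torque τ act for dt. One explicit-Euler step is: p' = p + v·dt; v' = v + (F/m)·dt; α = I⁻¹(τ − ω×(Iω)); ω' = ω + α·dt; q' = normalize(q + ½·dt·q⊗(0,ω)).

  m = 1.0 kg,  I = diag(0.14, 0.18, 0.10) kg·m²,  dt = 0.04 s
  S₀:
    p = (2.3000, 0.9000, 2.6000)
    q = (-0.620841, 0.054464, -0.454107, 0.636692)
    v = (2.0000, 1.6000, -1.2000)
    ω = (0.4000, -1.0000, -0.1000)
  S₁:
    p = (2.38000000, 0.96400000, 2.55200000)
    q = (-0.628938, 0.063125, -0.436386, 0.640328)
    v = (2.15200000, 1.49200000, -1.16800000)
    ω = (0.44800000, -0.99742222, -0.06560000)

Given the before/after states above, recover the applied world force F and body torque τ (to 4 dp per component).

F = (3.8000, -2.7000, 0.8000)
τ = (0.1600, 0.0100, 0.0700)

rate change Δω = (0.04800000, 0.00257778, 0.03440000)
gyro term ω₀×Iω₀ = (-0.0080, -0.0016, -0.0160)
I·α + gyro = (0.1600, 0.0100, 0.0700)
Δv = v₁−v₀ = (0.15200000, -0.10800000, 0.03200000)
applied force F = (3.8000, -2.7000, 0.8000)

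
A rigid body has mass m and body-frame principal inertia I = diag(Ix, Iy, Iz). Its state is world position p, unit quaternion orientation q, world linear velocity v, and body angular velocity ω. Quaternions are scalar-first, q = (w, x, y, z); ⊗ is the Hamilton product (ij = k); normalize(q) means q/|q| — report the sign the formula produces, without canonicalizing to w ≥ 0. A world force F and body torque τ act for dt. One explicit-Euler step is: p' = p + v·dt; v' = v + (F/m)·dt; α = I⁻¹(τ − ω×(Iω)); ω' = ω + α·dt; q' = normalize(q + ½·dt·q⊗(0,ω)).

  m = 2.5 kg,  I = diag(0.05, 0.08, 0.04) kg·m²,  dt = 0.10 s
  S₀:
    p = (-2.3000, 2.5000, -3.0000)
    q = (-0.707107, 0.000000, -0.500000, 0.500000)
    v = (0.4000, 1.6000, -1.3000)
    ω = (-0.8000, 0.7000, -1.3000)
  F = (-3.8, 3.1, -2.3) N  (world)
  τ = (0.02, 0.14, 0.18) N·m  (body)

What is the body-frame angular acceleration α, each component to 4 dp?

α = (-0.3280, 1.6200, 4.9200)

ω×(Iω) gyroscopic = (0.0364, 0.0104, -0.0168)
angular accel α = (-0.3280, 1.6200, 4.9200)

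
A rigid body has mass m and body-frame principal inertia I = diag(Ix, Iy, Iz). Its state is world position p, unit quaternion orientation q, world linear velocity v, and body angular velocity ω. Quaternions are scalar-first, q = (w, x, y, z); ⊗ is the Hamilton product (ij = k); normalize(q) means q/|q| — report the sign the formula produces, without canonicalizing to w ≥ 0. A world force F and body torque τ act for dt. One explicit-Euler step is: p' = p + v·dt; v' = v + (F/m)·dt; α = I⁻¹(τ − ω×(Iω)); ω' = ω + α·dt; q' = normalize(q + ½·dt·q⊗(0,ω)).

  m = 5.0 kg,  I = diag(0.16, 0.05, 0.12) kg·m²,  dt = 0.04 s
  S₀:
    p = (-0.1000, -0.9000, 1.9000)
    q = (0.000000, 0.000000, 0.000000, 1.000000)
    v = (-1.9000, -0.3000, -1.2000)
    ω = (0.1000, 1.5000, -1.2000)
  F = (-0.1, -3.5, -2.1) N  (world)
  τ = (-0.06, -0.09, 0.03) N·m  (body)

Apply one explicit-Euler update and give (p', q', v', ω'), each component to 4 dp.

gyro term ω×Iω = (-0.1260, -0.0048, -0.0165)
angular accel α = (0.4125, -1.7040, 0.3875)
ω + α·dt = (0.1165, 1.4318, -1.1845)
Hamilton product q⊗(0,ω) = (1.2000000, -1.5000000, 0.1000000, 0.0000000)
updated quaternion q' = (0.0240, -0.0300, 0.0020, 0.9993)
linear accel F/m = (-0.0200, -0.7000, -0.4200)
new position p' = (-0.1760, -0.9120, 1.8520)
new velocity v' = (-1.9008, -0.3280, -1.2168)

p' = (-0.1760, -0.9120, 1.8520)
q' = (0.0240, -0.0300, 0.0020, 0.9993)
v' = (-1.9008, -0.3280, -1.2168)
ω' = (0.1165, 1.4318, -1.1845)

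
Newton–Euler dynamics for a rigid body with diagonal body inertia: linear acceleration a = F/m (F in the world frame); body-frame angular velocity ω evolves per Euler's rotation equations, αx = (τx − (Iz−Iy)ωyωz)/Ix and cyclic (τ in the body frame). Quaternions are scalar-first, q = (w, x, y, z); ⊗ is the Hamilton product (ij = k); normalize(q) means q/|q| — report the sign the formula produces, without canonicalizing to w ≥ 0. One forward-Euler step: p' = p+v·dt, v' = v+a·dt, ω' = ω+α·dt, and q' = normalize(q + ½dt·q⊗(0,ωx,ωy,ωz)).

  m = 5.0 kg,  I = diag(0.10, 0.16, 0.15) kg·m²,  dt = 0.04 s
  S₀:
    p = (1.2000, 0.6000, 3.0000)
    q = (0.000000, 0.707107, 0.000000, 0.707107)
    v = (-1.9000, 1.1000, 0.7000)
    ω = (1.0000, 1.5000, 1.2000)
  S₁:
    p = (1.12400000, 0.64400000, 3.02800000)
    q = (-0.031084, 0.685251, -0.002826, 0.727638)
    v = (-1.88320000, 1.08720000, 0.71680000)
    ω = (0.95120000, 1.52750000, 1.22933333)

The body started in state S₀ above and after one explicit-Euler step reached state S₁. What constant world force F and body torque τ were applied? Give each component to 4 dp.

ω₁ − ω₀ = (-0.04880000, 0.02750000, 0.02933333)
applied torque τ = (-0.1400, 0.0500, 0.2000)
velocity change Δv = (0.01680000, -0.01280000, 0.01680000)
m·(v₁−v₀)/dt = (2.1000, -1.6000, 2.1000)

F = (2.1000, -1.6000, 2.1000)
τ = (-0.1400, 0.0500, 0.2000)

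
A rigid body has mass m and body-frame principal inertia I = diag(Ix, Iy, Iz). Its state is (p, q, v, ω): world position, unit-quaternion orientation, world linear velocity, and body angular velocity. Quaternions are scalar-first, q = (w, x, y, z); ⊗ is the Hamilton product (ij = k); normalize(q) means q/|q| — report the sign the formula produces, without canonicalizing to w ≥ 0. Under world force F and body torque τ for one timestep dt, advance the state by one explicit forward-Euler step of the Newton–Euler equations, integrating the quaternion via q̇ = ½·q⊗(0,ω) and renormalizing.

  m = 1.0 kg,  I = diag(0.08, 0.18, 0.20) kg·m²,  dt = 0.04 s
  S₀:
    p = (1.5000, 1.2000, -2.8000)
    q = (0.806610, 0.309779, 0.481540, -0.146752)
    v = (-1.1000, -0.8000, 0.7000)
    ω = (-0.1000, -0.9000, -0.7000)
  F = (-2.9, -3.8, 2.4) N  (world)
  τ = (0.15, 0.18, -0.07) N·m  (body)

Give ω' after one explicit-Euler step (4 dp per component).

ω' = (-0.0313, -0.8581, -0.7158)

gyro term ω×Iω = (0.0126, -0.0084, 0.0090)
α = I⁻¹(τ − ω×Iω) = (1.7175, 1.0467, -0.3950)
new body rate ω' = (-0.0313, -0.8581, -0.7158)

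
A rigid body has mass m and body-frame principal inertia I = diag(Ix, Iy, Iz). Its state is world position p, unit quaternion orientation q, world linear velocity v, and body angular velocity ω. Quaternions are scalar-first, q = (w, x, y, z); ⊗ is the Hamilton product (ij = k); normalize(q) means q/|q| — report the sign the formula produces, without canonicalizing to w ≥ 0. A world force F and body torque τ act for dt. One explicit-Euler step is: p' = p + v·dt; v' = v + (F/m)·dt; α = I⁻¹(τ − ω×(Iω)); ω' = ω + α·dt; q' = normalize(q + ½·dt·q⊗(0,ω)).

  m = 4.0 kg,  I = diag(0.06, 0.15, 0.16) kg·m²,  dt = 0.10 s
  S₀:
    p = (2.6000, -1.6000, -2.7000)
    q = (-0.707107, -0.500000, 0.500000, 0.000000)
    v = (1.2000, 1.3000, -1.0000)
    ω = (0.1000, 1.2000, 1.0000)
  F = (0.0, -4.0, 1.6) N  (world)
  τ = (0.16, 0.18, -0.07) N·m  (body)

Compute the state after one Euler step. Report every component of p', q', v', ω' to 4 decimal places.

a = F/m = (0.0000, -1.0000, 0.4000)
p' = p + v·dt = (2.7200, -1.4700, -2.8000)
v' = v + a·dt = (1.2000, 1.2000, -0.9600)
gyro term ω×Iω = (0.0120, -0.0100, 0.0108)
angular accel α = (2.4667, 1.2667, -0.5050)
new body rate ω' = (0.3467, 1.3267, 0.9495)
2q̇ = q⊗(0,ω) = (-0.5500000, 0.4292893, -0.3485284, -1.3571070)
q + ½dt·q⊗(0,ω), renormalized = (-0.7324, -0.4771, 0.4811, -0.0676)

p' = (2.7200, -1.4700, -2.8000)
q' = (-0.7324, -0.4771, 0.4811, -0.0676)
v' = (1.2000, 1.2000, -0.9600)
ω' = (0.3467, 1.3267, 0.9495)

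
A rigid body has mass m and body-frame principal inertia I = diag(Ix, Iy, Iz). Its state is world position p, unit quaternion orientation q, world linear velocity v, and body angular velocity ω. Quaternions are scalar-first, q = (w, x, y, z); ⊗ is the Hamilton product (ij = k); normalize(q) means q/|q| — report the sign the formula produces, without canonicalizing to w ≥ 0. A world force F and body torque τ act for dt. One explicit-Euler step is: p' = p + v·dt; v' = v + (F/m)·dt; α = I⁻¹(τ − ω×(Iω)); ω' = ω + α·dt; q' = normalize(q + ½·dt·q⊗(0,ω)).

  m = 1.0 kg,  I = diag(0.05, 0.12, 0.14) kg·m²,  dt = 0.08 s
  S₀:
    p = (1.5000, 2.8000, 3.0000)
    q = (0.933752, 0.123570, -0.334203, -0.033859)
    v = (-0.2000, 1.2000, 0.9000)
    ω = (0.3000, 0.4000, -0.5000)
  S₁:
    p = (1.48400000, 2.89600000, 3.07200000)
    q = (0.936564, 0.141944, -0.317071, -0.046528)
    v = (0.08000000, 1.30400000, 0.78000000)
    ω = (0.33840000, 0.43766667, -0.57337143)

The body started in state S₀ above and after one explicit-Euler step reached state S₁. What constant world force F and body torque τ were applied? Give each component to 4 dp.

F = (3.5000, 1.3000, -1.5000)
τ = (0.0200, 0.0700, -0.1200)

v₁ − v₀ = (0.28000000, 0.10400000, -0.12000000)
F = m·Δv/dt = (3.5000, 1.3000, -1.5000)
rate change Δω = (0.03840000, 0.03766667, -0.07337143)
τ = I·(Δω/dt) + ω₀×(Iω₀) = (0.0200, 0.0700, -0.1200)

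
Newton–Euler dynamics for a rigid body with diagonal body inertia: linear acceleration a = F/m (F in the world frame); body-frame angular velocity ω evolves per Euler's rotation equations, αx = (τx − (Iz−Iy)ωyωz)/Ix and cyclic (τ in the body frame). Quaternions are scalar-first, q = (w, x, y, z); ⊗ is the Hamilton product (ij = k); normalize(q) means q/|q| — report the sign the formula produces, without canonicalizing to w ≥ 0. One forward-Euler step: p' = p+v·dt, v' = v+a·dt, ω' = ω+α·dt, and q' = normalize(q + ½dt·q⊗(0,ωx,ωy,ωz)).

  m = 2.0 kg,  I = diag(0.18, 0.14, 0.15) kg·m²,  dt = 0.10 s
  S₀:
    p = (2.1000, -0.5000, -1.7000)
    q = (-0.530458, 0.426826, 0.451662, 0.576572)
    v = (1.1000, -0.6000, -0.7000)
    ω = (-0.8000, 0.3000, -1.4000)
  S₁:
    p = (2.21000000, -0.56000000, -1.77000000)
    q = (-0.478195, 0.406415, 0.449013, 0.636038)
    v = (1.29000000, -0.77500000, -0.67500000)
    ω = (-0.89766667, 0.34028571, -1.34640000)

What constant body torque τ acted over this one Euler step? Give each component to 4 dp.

τ = (-0.1800, 0.0900, 0.0900)

rate change Δω = (-0.09766667, 0.04028571, 0.05360000)
gyro term ω₀×Iω₀ = (-0.0042, 0.0336, 0.0096)
applied torque τ = (-0.1800, 0.0900, 0.0900)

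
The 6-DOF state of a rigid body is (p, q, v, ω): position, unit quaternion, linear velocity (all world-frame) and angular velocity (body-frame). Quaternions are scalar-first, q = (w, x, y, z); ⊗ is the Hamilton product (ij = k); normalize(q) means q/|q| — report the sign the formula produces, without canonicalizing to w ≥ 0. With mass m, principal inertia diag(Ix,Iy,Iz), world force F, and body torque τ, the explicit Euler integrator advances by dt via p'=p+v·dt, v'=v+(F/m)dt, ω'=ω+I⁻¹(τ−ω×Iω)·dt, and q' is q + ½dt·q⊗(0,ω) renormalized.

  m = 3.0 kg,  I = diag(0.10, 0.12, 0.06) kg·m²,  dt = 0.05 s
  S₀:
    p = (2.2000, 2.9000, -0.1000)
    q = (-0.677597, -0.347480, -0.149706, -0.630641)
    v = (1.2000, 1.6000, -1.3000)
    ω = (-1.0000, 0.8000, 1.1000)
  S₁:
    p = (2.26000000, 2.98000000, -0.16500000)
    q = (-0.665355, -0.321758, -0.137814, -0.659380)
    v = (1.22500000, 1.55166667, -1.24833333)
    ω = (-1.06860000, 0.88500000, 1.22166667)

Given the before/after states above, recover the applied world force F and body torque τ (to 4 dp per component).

Δv = v₁−v₀ = (0.02500000, -0.04833333, 0.05166667)
F = m·Δv/dt = (1.5000, -2.9000, 3.1000)
rate change Δω = (-0.06860000, 0.08500000, 0.12166667)
applied torque τ = (-0.1900, 0.1600, 0.1300)

F = (1.5000, -2.9000, 3.1000)
τ = (-0.1900, 0.1600, 0.1300)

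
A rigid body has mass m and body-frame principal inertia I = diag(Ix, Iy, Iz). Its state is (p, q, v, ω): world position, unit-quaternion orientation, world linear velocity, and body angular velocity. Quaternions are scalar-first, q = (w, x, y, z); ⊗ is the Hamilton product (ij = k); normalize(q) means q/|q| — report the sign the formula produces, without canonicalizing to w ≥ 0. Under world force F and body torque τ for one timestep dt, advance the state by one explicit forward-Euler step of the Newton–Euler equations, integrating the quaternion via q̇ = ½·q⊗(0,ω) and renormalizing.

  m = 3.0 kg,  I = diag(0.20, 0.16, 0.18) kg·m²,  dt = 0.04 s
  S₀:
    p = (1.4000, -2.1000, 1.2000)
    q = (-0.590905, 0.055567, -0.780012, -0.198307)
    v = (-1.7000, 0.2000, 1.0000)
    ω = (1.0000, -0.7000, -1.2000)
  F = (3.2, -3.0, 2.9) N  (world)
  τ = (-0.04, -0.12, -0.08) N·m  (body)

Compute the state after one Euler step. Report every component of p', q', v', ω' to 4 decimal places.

a = (1.0667, -1.0000, 0.9667)
new position p' = (1.3320, -2.0920, 1.2400)
v + (F/m)dt = (-1.6573, 0.1600, 1.0387)
gyro term ω×Iω = (0.0168, -0.0240, 0.0280)
(τ − ω×Iω)/I = (-0.2840, -0.6000, -0.6000)
new body rate ω' = (0.9886, -0.7240, -1.2240)
2q̇ = q⊗(0,ω) = (-0.8395438, 0.2062945, 0.2820069, 1.4502011)
q' = normalize(q + ½dt·q⊗(0,ω)) = (-0.6073, 0.0597, -0.7739, -0.1692)

p' = (1.3320, -2.0920, 1.2400)
q' = (-0.6073, 0.0597, -0.7739, -0.1692)
v' = (-1.6573, 0.1600, 1.0387)
ω' = (0.9886, -0.7240, -1.2240)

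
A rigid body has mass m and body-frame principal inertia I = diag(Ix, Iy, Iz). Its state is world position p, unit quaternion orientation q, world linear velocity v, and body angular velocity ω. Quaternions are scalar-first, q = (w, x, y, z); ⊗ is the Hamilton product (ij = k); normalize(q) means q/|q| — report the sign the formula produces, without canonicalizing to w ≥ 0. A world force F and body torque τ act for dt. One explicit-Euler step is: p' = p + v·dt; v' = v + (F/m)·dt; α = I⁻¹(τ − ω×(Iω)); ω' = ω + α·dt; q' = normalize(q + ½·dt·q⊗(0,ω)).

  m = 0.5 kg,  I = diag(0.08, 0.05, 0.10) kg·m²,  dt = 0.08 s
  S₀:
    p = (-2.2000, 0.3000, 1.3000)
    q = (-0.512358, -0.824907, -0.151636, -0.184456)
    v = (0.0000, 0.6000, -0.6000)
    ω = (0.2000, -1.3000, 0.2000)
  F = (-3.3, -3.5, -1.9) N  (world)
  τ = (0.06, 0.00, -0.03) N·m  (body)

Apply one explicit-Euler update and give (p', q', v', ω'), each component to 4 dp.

p' = (-2.2000, 0.3480, 1.2520)
q' = (-0.5114, -0.8386, -0.1197, -0.1442)
v' = (-0.5280, 0.0400, -0.9040)
ω' = (0.2730, -1.2987, 0.1698)

p' = p + v·dt = (-2.2000, 0.3480, 1.2520)
new velocity v' = (-0.5280, 0.0400, -0.9040)
precession coupling ω×(Iω) = (-0.0130, -0.0008, 0.0078)
(τ − ω×Iω)/I = (0.9125, 0.0160, -0.3780)
ω' = ω + α·dt = (0.2730, -1.2987, 0.1698)
Hamilton product q⊗(0,ω) = (0.0047458, -0.3725916, 0.7941556, 1.0002347)
updated quaternion q' = (-0.5114, -0.8386, -0.1197, -0.1442)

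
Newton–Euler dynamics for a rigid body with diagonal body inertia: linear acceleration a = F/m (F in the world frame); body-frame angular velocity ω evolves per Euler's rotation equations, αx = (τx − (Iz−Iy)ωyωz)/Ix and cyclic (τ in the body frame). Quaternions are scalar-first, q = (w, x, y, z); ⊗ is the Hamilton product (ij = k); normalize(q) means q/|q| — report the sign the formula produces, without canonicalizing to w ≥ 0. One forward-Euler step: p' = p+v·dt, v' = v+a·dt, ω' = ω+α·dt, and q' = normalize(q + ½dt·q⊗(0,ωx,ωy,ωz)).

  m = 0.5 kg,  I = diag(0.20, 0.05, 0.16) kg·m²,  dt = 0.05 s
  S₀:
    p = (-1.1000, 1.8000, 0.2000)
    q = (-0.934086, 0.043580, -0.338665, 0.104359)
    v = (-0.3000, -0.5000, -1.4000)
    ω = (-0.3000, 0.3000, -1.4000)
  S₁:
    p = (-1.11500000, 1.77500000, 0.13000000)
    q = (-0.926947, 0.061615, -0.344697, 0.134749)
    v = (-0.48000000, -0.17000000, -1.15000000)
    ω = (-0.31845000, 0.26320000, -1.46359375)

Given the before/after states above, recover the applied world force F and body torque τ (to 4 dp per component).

rate change Δω = (-0.01845000, -0.03680000, -0.06359375)
ω₀×(Iω₀) = (-0.0462, 0.0168, 0.0135)
τ = I·(Δω/dt) + ω₀×(Iω₀) = (-0.1200, -0.0200, -0.1900)
Δv = v₁−v₀ = (-0.18000000, 0.33000000, 0.25000000)
applied force F = (-1.8000, 3.3000, 2.5000)

F = (-1.8000, 3.3000, 2.5000)
τ = (-0.1200, -0.0200, -0.1900)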